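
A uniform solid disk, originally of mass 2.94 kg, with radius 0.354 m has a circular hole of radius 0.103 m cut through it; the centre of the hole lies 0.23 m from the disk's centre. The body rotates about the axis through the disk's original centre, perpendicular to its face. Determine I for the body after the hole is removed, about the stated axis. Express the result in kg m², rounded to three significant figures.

0.170

Unpierced body about its centre: I₀ = (1/2)MR² = (1/2)(2.94)(0.354)² = 0.18421 kg m².
The removed disk has mass m = M·(r/R)² = (2.94)(0.103/0.354)² = 0.24889 kg (same uniform areal density).
Its moment of inertia about the rotation axis (parallel-axis theorem): I_hole = (1/2)mr² + md² = (1/2)(0.24889)(0.103)² + (0.24889)(0.23)² = 0.014487 kg m².
Treating the hole as negative mass, I = I₀ − I_hole = 0.18421 − 0.014487 = 0.16973 kg m².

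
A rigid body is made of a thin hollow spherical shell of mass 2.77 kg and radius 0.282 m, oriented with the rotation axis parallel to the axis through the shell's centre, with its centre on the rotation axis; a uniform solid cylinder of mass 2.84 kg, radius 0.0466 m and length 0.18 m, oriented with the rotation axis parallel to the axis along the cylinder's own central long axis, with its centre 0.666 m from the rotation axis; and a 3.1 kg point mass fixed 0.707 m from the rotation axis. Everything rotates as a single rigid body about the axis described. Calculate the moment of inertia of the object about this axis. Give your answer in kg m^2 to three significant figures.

Spherical shell: I_cm = (2/3)MR² = (2/3)(2.77)(0.282)² = 0.14685 kg m^2; axis through the centre, so I = 0.14685 kg m^2.
Solid cylinder: I_cm = (1/2)MR² = (1/2)(2.84)(0.0466)² = 0.0030836 kg m^2; centre at d = 0.666 m, so I = I_cm + Md² gives I = 0.0030836 + (2.84)(0.666)² = 1.2628 kg m^2.
Point mass: I_cm = 0; centre at d = 0.707 m, so I = I_cm + Md² gives I = 0 + (3.1)(0.707)² = 1.5495 kg m^2.
Total I = 0.14685 + 1.2628 + 1.5495 = 2.9592 kg m^2.

2.96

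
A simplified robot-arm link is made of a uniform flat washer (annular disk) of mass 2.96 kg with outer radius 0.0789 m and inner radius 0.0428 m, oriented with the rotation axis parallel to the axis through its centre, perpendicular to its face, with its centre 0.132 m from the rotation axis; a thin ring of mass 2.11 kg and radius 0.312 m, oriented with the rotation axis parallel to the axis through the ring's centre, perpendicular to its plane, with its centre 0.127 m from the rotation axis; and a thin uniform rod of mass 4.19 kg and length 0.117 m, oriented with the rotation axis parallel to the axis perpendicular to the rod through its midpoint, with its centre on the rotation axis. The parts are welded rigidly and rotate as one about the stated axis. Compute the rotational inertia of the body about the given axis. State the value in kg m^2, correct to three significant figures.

Annular disk: I_cm = (1/2)M(R²+r²) = (1/2)(2.96)[(0.0789)² + (0.0428)²] = 0.011924 kg m^2; centre at d = 0.132 m, so I = I_cm + Md² gives I = 0.011924 + (2.96)(0.132)² = 0.063499 kg m^2.
Thin ring: I_cm = MR² = (2.11)(0.312)² = 0.2054 kg m^2; centre at d = 0.127 m, so I = I_cm + Md² gives I = 0.2054 + (2.11)(0.127)² = 0.23943 kg m^2.
Thin rod: I_cm = (1/12)ML² = (1/12)(4.19)(0.117)² = 0.0047797 kg m^2; axis through the centre, so I = 0.0047797 kg m^2.
Total I = 0.063499 + 0.23943 + 0.0047797 = 0.30771 kg m^2.

0.308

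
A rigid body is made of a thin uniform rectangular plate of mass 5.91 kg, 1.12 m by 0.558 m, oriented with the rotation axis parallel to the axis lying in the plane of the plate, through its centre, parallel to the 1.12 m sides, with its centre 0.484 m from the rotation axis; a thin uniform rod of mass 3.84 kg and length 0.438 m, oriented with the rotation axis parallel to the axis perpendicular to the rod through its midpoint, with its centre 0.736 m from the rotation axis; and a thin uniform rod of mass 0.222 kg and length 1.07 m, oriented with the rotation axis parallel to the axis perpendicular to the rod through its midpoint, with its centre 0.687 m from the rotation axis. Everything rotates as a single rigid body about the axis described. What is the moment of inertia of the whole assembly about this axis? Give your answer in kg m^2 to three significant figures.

Rectangular plate: I_cm = (1/12)Mb² = (1/12)(5.91)(0.558)² = 0.15335 kg m^2; centre at d = 0.484 m, so the parallel axis theorem gives I = 0.15335 + (5.91)(0.484)² = 1.5378 kg m^2.
Thin rod: I_cm = (1/12)ML² = (1/12)(3.84)(0.438)² = 0.06139 kg m^2; centre at d = 0.736 m, so the parallel axis theorem gives I = 0.06139 + (3.84)(0.736)² = 2.1415 kg m^2.
Thin rod: I_cm = (1/12)ML² = (1/12)(0.222)(1.07)² = 0.021181 kg m^2; centre at d = 0.687 m, so the parallel axis theorem gives I = 0.021181 + (0.222)(0.687)² = 0.12596 kg m^2.
Total I = 1.5378 + 2.1415 + 0.12596 = 3.8053 kg m^2.

3.81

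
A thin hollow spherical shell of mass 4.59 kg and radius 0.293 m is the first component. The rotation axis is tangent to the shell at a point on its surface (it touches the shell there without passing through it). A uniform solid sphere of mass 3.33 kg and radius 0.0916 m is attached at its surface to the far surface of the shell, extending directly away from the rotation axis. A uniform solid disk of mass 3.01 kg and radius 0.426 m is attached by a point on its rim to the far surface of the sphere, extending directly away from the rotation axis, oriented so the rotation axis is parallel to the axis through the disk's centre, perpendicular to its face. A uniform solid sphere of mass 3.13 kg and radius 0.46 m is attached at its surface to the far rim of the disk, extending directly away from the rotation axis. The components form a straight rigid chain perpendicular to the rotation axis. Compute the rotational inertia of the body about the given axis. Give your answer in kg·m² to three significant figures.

Spherical shell: I_cm = (2/3)MR² = (2/3)(4.59)(0.293)² = 0.2627 kg·m²; centre at d = 0.293 m, so the parallel axis theorem gives I = 0.2627 + (4.59)(0.293)² = 0.65674 kg·m².
Solid sphere: I_cm = (2/5)MR² = (2/5)(3.33)(0.0916)² = 0.011176 kg·m²; centre at d = 0.293 + 0.293 + 0.0916 = 0.6776 m, so the parallel axis theorem gives I = 0.011176 + (3.33)(0.6776)² = 1.5401 kg·m².
Solid disk: I_cm = (1/2)MR² = (1/2)(3.01)(0.426)² = 0.27312 kg·m²; centre at d = 0.293 + 0.293 + 0.0916 + 0.0916 + 0.426 = 1.1952 m, so the parallel axis theorem gives I = 0.27312 + (3.01)(1.1952)² = 4.5729 kg·m².
Solid sphere: I_cm = (2/5)MR² = (2/5)(3.13)(0.46)² = 0.26492 kg·m²; centre at d = 0.293 + 0.293 + 0.0916 + 0.0916 + 0.426 + 0.426 + 0.46 = 2.0812 m, so the parallel axis theorem gives I = 0.26492 + (3.13)(2.0812)² = 13.822 kg·m².
Total I = 0.65674 + 1.5401 + 4.5729 + 13.822 = 20.592 kg·m².

20.6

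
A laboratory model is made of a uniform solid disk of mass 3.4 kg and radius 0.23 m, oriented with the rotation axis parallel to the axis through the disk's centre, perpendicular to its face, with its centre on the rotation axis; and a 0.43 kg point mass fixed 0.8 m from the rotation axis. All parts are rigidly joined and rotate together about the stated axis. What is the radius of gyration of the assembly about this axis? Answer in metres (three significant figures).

Solid disk: I_cm = (1/2)MR² = (1/2)(3.4)(0.23)² = 0.08993 kg m^2; axis through the centre, so I = 0.08993 kg m^2.
Point mass: I_cm = 0; centre at d = 0.8 m, so the parallel axis theorem gives I = 0 + (0.43)(0.8)² = 0.2752 kg m^2.
Total I = 0.36513 kg m^2; total mass M = 3.83 kg.
k = √(I/M) = √(0.36513/3.83) = 0.30876 m.

0.309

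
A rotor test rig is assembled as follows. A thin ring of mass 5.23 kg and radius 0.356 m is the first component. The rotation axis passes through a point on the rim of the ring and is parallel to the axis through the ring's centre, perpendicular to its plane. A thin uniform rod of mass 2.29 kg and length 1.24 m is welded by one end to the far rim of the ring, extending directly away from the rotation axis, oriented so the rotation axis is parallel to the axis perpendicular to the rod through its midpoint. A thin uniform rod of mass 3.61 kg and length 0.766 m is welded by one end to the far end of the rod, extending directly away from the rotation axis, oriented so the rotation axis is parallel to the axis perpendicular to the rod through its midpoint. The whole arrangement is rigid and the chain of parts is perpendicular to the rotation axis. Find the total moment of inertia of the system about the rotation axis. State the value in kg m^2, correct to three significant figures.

25.5

Thin ring: I_cm = MR² = (5.23)(0.356)² = 0.66283 kg m^2; centre at d = 0.356 m, so I = I_cm + Md² gives I = 0.66283 + (5.23)(0.356)² = 1.3257 kg m^2.
Thin rod: I_cm = (1/12)ML² = (1/12)(2.29)(1.24)² = 0.29343 kg m^2; centre at d = 0.356 + 0.356 + 0.62 = 1.332 m, so I = I_cm + Md² gives I = 0.29343 + (2.29)(1.332)² = 4.3564 kg m^2.
Thin rod: I_cm = (1/12)ML² = (1/12)(3.61)(0.766)² = 0.17652 kg m^2; centre at d = 0.356 + 0.356 + 0.62 + 0.62 + 0.383 = 2.335 m, so I = I_cm + Md² gives I = 0.17652 + (3.61)(2.335)² = 19.859 kg m^2.
Total I = 1.3257 + 4.3564 + 19.859 = 25.541 kg m^2.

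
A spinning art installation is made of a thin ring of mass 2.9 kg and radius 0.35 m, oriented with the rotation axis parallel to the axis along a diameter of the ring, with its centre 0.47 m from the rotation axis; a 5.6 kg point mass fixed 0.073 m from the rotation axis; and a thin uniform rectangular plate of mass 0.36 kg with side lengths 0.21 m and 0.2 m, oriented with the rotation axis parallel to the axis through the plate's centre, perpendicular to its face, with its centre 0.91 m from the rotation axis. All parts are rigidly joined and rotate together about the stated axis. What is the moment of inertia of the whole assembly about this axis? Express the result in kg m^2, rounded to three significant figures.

Thin ring: I_cm = (1/2)MR² = (1/2)(2.9)(0.35)² = 0.17762 kg m^2; centre at d = 0.47 m, so the parallel axis theorem gives I = 0.17762 + (2.9)(0.47)² = 0.81823 kg m^2.
Point mass: I_cm = 0; centre at d = 0.073 m, so the parallel axis theorem gives I = 0 + (5.6)(0.073)² = 0.029842 kg m^2.
Rectangular plate: I_cm = (1/12)M(a²+b²) = (1/12)(0.36)[(0.21)² + (0.2)²] = 0.002523 kg m^2; centre at d = 0.91 m, so the parallel axis theorem gives I = 0.002523 + (0.36)(0.91)² = 0.30064 kg m^2.
Total I = 0.81823 + 0.029842 + 0.30064 = 1.1487 kg m^2.

1.15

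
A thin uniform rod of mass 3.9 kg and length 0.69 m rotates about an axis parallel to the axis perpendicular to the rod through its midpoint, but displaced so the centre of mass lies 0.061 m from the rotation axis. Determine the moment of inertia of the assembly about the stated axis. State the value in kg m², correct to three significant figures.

0.169

I_cm = (1/12)ML² = (1/12)(3.9)(0.69)² = 0.15473 kg m²; centre at d = 0.061 m, so the parallel axis theorem gives I = 0.15473 + (3.9)(0.061)² = 0.16924 kg m².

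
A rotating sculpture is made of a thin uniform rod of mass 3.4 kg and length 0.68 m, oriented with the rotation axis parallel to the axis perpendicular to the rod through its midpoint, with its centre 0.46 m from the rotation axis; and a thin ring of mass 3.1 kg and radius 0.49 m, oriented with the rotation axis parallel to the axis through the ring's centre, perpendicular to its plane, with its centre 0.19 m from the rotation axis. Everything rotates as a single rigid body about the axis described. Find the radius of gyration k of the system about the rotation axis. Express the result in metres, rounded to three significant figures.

Thin rod: I_cm = (1/12)ML² = (1/12)(3.4)(0.68)² = 0.13101 kg·m²; centre at d = 0.46 m, so I = I_cm + Md² gives I = 0.13101 + (3.4)(0.46)² = 0.85045 kg·m².
Thin ring: I_cm = MR² = (3.1)(0.49)² = 0.74431 kg·m²; centre at d = 0.19 m, so I = I_cm + Md² gives I = 0.74431 + (3.1)(0.19)² = 0.85622 kg·m².
Total I = 1.7067 kg·m²; total mass M = 6.5 kg.
k = √(I/M) = √(1.7067/6.5) = 0.51241 m.

0.512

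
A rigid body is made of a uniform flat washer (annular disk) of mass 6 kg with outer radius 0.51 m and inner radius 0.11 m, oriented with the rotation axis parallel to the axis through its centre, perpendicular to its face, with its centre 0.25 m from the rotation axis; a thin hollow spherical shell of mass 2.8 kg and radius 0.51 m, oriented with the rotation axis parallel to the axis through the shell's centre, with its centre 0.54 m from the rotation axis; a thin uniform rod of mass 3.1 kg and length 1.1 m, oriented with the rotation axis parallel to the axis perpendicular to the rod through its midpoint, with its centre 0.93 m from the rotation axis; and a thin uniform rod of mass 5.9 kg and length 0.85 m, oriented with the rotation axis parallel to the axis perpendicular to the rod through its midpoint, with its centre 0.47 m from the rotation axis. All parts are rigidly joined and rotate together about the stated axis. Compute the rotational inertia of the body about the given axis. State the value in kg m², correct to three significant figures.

7.15

Annular disk: I_cm = (1/2)M(R²+r²) = (1/2)(6)[(0.51)² + (0.11)²] = 0.8166 kg m²; centre at d = 0.25 m, so I = I_cm + Md² gives I = 0.8166 + (6)(0.25)² = 1.1916 kg m².
Spherical shell: I_cm = (2/3)MR² = (2/3)(2.8)(0.51)² = 0.48552 kg m²; centre at d = 0.54 m, so I = I_cm + Md² gives I = 0.48552 + (2.8)(0.54)² = 1.302 kg m².
Thin rod: I_cm = (1/12)ML² = (1/12)(3.1)(1.1)² = 0.31258 kg m²; centre at d = 0.93 m, so I = I_cm + Md² gives I = 0.31258 + (3.1)(0.93)² = 2.9938 kg m².
Thin rod: I_cm = (1/12)ML² = (1/12)(5.9)(0.85)² = 0.35523 kg m²; centre at d = 0.47 m, so I = I_cm + Md² gives I = 0.35523 + (5.9)(0.47)² = 1.6585 kg m².
Total I = 1.1916 + 1.302 + 2.9938 + 1.6585 = 7.1459 kg m².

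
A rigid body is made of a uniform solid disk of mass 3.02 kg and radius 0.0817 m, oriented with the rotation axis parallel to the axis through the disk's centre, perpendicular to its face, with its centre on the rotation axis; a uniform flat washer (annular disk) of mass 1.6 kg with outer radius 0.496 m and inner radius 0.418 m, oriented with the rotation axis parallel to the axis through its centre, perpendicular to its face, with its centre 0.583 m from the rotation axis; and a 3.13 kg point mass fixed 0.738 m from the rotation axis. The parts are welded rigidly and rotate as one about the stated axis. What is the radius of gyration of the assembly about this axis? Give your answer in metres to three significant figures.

Solid disk: I_cm = (1/2)MR² = (1/2)(3.02)(0.0817)² = 0.010079 kg m^2; axis through the centre, so I = 0.010079 kg m^2.
Annular disk: I_cm = (1/2)M(R²+r²) = (1/2)(1.6)[(0.496)² + (0.418)²] = 0.33659 kg m^2; centre at d = 0.583 m, so the parallel axis theorem gives I = 0.33659 + (1.6)(0.583)² = 0.88041 kg m^2.
Point mass: I_cm = 0; centre at d = 0.738 m, so the parallel axis theorem gives I = 0 + (3.13)(0.738)² = 1.7047 kg m^2.
Total I = 2.5952 kg m^2; total mass M = 7.75 kg.
k = √(I/M) = √(2.5952/7.75) = 0.57868 m.

0.579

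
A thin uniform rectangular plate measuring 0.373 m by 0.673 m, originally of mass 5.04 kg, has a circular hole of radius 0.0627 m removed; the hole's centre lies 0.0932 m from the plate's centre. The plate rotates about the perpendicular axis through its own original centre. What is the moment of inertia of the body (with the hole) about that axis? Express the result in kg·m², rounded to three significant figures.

Unpierced body about its centre: I₀ = (1/12)M(a²+b²) = (1/12)(5.04)[(0.373)² + (0.673)²] = 0.24866 kg·m².
The removed disk has mass m = M·πr²/(ab) = (5.04)·π(0.0627)²/(0.373·0.673) = 0.24797 kg (same uniform areal density).
Its moment of inertia about the rotation axis (parallel-axis theorem): I_hole = (1/2)mr² + md² = (1/2)(0.24797)(0.0627)² + (0.24797)(0.0932)² = 0.0026413 kg·m².
Treating the hole as negative mass, I = I₀ − I_hole = 0.24866 − 0.0026413 = 0.24602 kg·m².

0.246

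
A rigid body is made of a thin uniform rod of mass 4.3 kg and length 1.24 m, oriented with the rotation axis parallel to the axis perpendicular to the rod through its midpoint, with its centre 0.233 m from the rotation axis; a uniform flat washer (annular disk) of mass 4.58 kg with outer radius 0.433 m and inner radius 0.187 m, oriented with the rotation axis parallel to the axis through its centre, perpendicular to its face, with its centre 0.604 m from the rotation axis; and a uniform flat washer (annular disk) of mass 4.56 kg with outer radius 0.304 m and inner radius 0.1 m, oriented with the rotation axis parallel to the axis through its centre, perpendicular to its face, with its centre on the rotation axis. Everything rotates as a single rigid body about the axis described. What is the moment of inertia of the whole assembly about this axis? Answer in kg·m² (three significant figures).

3.20

Thin rod: I_cm = (1/12)ML² = (1/12)(4.3)(1.24)² = 0.55097 kg·m²; centre at d = 0.233 m, so I = I_cm + Md² gives I = 0.55097 + (4.3)(0.233)² = 0.78442 kg·m².
Annular disk: I_cm = (1/2)M(R²+r²) = (1/2)(4.58)[(0.433)² + (0.187)²] = 0.50943 kg·m²; centre at d = 0.604 m, so I = I_cm + Md² gives I = 0.50943 + (4.58)(0.604)² = 2.1803 kg·m².
Annular disk: I_cm = (1/2)M(R²+r²) = (1/2)(4.56)[(0.304)² + (0.1)²] = 0.23351 kg·m²; axis through the centre, so I = 0.23351 kg·m².
Total I = 0.78442 + 2.1803 + 0.23351 = 3.1982 kg·m².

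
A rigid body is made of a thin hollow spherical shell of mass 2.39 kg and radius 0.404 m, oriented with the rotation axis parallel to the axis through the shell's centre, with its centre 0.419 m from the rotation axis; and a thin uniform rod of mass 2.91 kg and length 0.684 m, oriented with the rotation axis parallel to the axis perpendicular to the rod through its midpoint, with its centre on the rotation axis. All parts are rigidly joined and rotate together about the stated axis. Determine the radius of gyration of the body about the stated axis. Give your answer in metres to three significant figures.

0.387

Spherical shell: I_cm = (2/3)MR² = (2/3)(2.39)(0.404)² = 0.26006 kg m^2; centre at d = 0.419 m, so I = I_cm + Md² gives I = 0.26006 + (2.39)(0.419)² = 0.67965 kg m^2.
Thin rod: I_cm = (1/12)ML² = (1/12)(2.91)(0.684)² = 0.11346 kg m^2; axis through the centre, so I = 0.11346 kg m^2.
Total I = 0.7931 kg m^2; total mass M = 5.3 kg.
k = √(I/M) = √(0.7931/5.3) = 0.38684 m.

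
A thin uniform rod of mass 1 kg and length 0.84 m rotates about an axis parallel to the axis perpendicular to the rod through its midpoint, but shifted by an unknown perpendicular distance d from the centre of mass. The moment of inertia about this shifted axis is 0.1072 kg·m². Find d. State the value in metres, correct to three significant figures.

0.220

About the centre-of-mass axis, I_cm = (1/12)ML² = (1/12)(1)(0.84)² = 0.0588 kg·m².
Parallel axis theorem: I = I_cm + Md², so Md² = 0.1072 − 0.0588 = 0.0484 kg·m².
d = √(0.0484 / 1) = 0.22 m.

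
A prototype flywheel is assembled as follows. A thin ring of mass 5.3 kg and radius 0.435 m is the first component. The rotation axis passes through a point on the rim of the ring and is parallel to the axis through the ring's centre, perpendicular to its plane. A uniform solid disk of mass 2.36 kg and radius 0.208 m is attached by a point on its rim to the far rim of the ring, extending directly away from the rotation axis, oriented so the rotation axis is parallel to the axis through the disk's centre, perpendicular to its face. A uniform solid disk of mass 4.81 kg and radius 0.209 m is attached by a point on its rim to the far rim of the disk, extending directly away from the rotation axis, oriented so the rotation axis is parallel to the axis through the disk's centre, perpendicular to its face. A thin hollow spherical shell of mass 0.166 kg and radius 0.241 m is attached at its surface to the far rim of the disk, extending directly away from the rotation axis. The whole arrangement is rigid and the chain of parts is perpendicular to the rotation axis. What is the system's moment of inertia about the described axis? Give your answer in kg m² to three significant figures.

Thin ring: I_cm = MR² = (5.3)(0.435)² = 1.0029 kg m²; centre at d = 0.435 m, so I = I_cm + Md² gives I = 1.0029 + (5.3)(0.435)² = 2.0058 kg m².
Solid disk: I_cm = (1/2)MR² = (1/2)(2.36)(0.208)² = 0.051052 kg m²; centre at d = 0.435 + 0.435 + 0.208 = 1.078 m, so I = I_cm + Md² gives I = 0.051052 + (2.36)(1.078)² = 2.7936 kg m².
Solid disk: I_cm = (1/2)MR² = (1/2)(4.81)(0.209)² = 0.10505 kg m²; centre at d = 0.435 + 0.435 + 0.208 + 0.208 + 0.209 = 1.495 m, so I = I_cm + Md² gives I = 0.10505 + (4.81)(1.495)² = 10.856 kg m².
Spherical shell: I_cm = (2/3)MR² = (2/3)(0.166)(0.241)² = 0.0064276 kg m²; centre at d = 0.435 + 0.435 + 0.208 + 0.208 + 0.209 + 0.209 + 0.241 = 1.945 m, so I = I_cm + Md² gives I = 0.0064276 + (0.166)(1.945)² = 0.63441 kg m².
Total I = 2.0058 + 2.7936 + 10.856 + 0.63441 = 16.289 kg m².

16.3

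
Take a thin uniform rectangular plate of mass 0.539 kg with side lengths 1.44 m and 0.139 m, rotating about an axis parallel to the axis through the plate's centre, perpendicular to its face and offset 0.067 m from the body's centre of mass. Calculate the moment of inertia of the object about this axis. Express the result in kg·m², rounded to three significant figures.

I_cm = (1/12)M(a²+b²) = (1/12)(0.539)[(1.44)² + (0.139)²] = 0.094007 kg·m²; centre at d = 0.067 m, so the parallel axis theorem gives I = 0.094007 + (0.539)(0.067)² = 0.096427 kg·m².

0.0964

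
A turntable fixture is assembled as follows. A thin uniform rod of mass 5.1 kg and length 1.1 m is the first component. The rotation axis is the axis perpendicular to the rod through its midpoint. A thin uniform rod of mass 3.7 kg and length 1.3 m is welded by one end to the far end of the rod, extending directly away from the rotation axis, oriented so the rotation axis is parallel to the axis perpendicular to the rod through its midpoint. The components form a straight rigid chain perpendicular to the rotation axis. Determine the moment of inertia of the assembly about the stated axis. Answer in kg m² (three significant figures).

6.36

Thin rod: I_cm = (1/12)ML² = (1/12)(5.1)(1.1)² = 0.51425 kg m²; axis through the centre, so I = 0.51425 kg m².
Thin rod: I_cm = (1/12)ML² = (1/12)(3.7)(1.3)² = 0.52108 kg m²; centre at d = 0.55 + 0.65 = 1.2 m, so I = I_cm + Md² gives I = 0.52108 + (3.7)(1.2)² = 5.8491 kg m².
Total I = 0.51425 + 5.8491 = 6.3633 kg m².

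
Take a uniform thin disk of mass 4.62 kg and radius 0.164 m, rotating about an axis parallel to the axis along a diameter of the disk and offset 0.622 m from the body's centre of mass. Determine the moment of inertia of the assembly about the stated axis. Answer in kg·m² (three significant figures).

1.82

I_cm = (1/4)MR² = (1/4)(4.62)(0.164)² = 0.031065 kg·m²; centre at d = 0.622 m, so I = I_cm + Md² gives I = 0.031065 + (4.62)(0.622)² = 1.8185 kg·m².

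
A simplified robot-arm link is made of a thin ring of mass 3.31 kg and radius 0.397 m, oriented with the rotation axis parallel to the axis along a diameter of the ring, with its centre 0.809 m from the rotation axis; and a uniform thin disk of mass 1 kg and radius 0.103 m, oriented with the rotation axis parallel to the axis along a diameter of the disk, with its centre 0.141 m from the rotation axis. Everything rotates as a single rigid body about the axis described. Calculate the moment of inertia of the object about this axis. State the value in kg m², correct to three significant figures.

2.45

Thin ring: I_cm = (1/2)MR² = (1/2)(3.31)(0.397)² = 0.26084 kg m²; centre at d = 0.809 m, so the parallel axis theorem gives I = 0.26084 + (3.31)(0.809)² = 2.4272 kg m².
Thin disk: I_cm = (1/4)MR² = (1/4)(1)(0.103)² = 0.0026522 kg m²; centre at d = 0.141 m, so the parallel axis theorem gives I = 0.0026522 + (1)(0.141)² = 0.022533 kg m².
Total I = 2.4272 + 0.022533 = 2.4497 kg m².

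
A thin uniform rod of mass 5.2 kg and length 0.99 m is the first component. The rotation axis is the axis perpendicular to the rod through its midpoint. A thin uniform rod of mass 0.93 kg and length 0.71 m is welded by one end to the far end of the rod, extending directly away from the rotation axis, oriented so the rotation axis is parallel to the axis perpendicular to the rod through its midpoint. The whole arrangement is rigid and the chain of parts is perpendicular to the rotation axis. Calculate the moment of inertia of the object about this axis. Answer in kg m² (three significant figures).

1.14

Thin rod: I_cm = (1/12)ML² = (1/12)(5.2)(0.99)² = 0.42471 kg m²; axis through the centre, so I = 0.42471 kg m².
Thin rod: I_cm = (1/12)ML² = (1/12)(0.93)(0.71)² = 0.039068 kg m²; centre at d = 0.495 + 0.355 = 0.85 m, so the parallel axis theorem gives I = 0.039068 + (0.93)(0.85)² = 0.71099 kg m².
Total I = 0.42471 + 0.71099 = 1.1357 kg m².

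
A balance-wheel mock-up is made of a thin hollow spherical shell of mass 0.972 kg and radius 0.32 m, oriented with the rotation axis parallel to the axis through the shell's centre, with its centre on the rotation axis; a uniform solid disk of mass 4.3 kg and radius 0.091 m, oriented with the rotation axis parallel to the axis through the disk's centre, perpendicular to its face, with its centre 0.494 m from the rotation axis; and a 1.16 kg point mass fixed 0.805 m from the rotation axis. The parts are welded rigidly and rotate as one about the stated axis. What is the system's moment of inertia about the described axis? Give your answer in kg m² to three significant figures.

Spherical shell: I_cm = (2/3)MR² = (2/3)(0.972)(0.32)² = 0.066355 kg m²; axis through the centre, so I = 0.066355 kg m².
Solid disk: I_cm = (1/2)MR² = (1/2)(4.3)(0.091)² = 0.017804 kg m²; centre at d = 0.494 m, so the parallel axis theorem gives I = 0.017804 + (4.3)(0.494)² = 1.0672 kg m².
Point mass: I_cm = 0; centre at d = 0.805 m, so the parallel axis theorem gives I = 0 + (1.16)(0.805)² = 0.75171 kg m².
Total I = 0.066355 + 1.0672 + 0.75171 = 1.8852 kg m².

1.89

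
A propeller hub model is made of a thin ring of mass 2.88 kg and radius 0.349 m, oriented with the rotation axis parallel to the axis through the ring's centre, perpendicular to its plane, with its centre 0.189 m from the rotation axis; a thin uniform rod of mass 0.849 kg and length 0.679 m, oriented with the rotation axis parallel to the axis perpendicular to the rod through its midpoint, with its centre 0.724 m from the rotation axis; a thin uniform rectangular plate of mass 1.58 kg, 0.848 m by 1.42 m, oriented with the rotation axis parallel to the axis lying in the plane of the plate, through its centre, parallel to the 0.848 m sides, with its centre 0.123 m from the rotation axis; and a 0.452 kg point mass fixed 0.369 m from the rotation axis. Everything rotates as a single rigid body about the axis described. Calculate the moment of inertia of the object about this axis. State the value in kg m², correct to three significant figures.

1.28

Thin ring: I_cm = MR² = (2.88)(0.349)² = 0.35079 kg m²; centre at d = 0.189 m, so the parallel axis theorem gives I = 0.35079 + (2.88)(0.189)² = 0.45366 kg m².
Thin rod: I_cm = (1/12)ML² = (1/12)(0.849)(0.679)² = 0.032619 kg m²; centre at d = 0.724 m, so the parallel axis theorem gives I = 0.032619 + (0.849)(0.724)² = 0.47764 kg m².
Rectangular plate: I_cm = (1/12)Mb² = (1/12)(1.58)(1.42)² = 0.26549 kg m²; centre at d = 0.123 m, so the parallel axis theorem gives I = 0.26549 + (1.58)(0.123)² = 0.2894 kg m².
Point mass: I_cm = 0; centre at d = 0.369 m, so the parallel axis theorem gives I = 0 + (0.452)(0.369)² = 0.061545 kg m².
Total I = 0.45366 + 0.47764 + 0.2894 + 0.061545 = 1.2822 kg m².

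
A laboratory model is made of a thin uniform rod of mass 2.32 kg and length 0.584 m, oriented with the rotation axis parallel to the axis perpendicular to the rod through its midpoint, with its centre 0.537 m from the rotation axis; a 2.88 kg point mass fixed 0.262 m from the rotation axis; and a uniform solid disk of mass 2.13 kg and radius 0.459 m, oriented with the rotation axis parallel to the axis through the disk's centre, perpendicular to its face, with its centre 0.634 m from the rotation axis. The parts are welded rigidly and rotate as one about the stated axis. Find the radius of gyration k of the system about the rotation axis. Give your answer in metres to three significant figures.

Thin rod: I_cm = (1/12)ML² = (1/12)(2.32)(0.584)² = 0.065937 kg·m²; centre at d = 0.537 m, so I = I_cm + Md² gives I = 0.065937 + (2.32)(0.537)² = 0.73495 kg·m².
Point mass: I_cm = 0; centre at d = 0.262 m, so I = I_cm + Md² gives I = 0 + (2.88)(0.262)² = 0.19769 kg·m².
Solid disk: I_cm = (1/2)MR² = (1/2)(2.13)(0.459)² = 0.22438 kg·m²; centre at d = 0.634 m, so I = I_cm + Md² gives I = 0.22438 + (2.13)(0.634)² = 1.0805 kg·m².
Total I = 2.0132 kg·m²; total mass M = 7.33 kg.
k = √(I/M) = √(2.0132/7.33) = 0.52407 m.

0.524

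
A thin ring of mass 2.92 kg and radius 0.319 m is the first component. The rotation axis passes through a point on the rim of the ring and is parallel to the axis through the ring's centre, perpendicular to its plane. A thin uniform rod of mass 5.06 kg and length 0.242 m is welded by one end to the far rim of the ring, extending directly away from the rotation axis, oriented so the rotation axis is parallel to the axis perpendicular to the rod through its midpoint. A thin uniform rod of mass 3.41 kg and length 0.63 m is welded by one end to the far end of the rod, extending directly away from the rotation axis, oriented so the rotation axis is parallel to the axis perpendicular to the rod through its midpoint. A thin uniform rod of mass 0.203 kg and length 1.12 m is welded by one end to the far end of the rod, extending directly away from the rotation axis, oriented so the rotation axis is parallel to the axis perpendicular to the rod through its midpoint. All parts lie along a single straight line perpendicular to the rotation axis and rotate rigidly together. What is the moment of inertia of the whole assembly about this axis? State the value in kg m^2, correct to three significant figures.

Thin ring: I_cm = MR² = (2.92)(0.319)² = 0.29714 kg m^2; centre at d = 0.319 m, so I = I_cm + Md² gives I = 0.29714 + (2.92)(0.319)² = 0.59428 kg m^2.
Thin rod: I_cm = (1/12)ML² = (1/12)(5.06)(0.242)² = 0.024694 kg m^2; centre at d = 0.319 + 0.319 + 0.121 = 0.759 m, so I = I_cm + Md² gives I = 0.024694 + (5.06)(0.759)² = 2.9397 kg m^2.
Thin rod: I_cm = (1/12)ML² = (1/12)(3.41)(0.63)² = 0.11279 kg m^2; centre at d = 0.319 + 0.319 + 0.121 + 0.121 + 0.315 = 1.195 m, so I = I_cm + Md² gives I = 0.11279 + (3.41)(1.195)² = 4.9824 kg m^2.
Thin rod: I_cm = (1/12)ML² = (1/12)(0.203)(1.12)² = 0.02122 kg m^2; centre at d = 0.319 + 0.319 + 0.121 + 0.121 + 0.315 + 0.315 + 0.56 = 2.07 m, so I = I_cm + Md² gives I = 0.02122 + (0.203)(2.07)² = 0.89105 kg m^2.
Total I = 0.59428 + 2.9397 + 4.9824 + 0.89105 = 9.4074 kg m^2.

9.41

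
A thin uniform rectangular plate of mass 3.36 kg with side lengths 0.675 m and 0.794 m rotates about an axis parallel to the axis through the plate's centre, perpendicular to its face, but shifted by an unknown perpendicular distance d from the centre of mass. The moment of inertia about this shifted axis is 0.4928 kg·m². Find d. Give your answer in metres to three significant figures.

About the centre-of-mass axis, I_cm = (1/12)M(a²+b²) = (1/12)(3.36)[(0.675)² + (0.794)²] = 0.3041 kg·m².
Parallel axis theorem: I = I_cm + Md², so Md² = 0.4928 − 0.3041 = 0.1887 kg·m².
d = √(0.1887 / 3.36) = 0.23698 m.

0.237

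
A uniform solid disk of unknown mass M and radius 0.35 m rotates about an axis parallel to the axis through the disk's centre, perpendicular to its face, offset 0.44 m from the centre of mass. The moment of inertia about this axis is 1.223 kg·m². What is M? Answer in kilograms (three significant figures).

I = I_cm + Md² = (1/2)MR² + Md² = M·[0.5·(0.35)² + (0.44)²] = M·0.25485.
So M = 1.223 / 0.25485 = 4.7989 kg.

4.80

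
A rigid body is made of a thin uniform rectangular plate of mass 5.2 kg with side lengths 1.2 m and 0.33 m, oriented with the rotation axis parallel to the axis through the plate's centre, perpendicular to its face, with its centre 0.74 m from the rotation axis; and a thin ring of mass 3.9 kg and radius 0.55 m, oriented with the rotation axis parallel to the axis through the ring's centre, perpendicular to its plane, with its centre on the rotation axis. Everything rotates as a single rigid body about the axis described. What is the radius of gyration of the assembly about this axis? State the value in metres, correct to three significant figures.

0.719

Rectangular plate: I_cm = (1/12)M(a²+b²) = (1/12)(5.2)[(1.2)² + (0.33)²] = 0.67119 kg m^2; centre at d = 0.74 m, so I = I_cm + Md² gives I = 0.67119 + (5.2)(0.74)² = 3.5187 kg m^2.
Thin ring: I_cm = MR² = (3.9)(0.55)² = 1.1798 kg m^2; axis through the centre, so I = 1.1798 kg m^2.
Total I = 4.6985 kg m^2; total mass M = 9.1 kg.
k = √(I/M) = √(4.6985/9.1) = 0.71855 m.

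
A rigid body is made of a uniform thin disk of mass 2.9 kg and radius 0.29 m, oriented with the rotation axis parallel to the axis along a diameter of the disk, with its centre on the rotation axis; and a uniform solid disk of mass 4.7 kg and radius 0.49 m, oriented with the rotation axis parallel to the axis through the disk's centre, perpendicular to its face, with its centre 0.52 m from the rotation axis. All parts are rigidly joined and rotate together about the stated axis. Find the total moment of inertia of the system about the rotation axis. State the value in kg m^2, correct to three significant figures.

1.90

Thin disk: I_cm = (1/4)MR² = (1/4)(2.9)(0.29)² = 0.060972 kg m^2; axis through the centre, so I = 0.060972 kg m^2.
Solid disk: I_cm = (1/2)MR² = (1/2)(4.7)(0.49)² = 0.56423 kg m^2; centre at d = 0.52 m, so the parallel axis theorem gives I = 0.56423 + (4.7)(0.52)² = 1.8351 kg m^2.
Total I = 0.060972 + 1.8351 = 1.8961 kg m^2.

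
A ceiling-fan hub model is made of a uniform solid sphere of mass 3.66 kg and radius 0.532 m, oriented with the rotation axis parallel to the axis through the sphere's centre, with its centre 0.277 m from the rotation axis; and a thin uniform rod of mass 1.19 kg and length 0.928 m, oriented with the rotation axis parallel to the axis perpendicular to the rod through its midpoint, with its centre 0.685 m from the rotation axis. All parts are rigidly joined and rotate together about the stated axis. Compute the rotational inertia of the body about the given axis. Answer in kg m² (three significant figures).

Solid sphere: I_cm = (2/5)MR² = (2/5)(3.66)(0.532)² = 0.41435 kg m²; centre at d = 0.277 m, so the parallel axis theorem gives I = 0.41435 + (3.66)(0.277)² = 0.69518 kg m².
Thin rod: I_cm = (1/12)ML² = (1/12)(1.19)(0.928)² = 0.085401 kg m²; centre at d = 0.685 m, so the parallel axis theorem gives I = 0.085401 + (1.19)(0.685)² = 0.64378 kg m².
Total I = 0.69518 + 0.64378 = 1.339 kg m².

1.34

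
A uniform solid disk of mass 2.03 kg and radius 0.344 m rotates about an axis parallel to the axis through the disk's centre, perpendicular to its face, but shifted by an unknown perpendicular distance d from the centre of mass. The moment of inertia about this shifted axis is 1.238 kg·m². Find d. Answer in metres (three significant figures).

0.742

About the centre-of-mass axis, I_cm = (1/2)MR² = (1/2)(2.03)(0.344)² = 0.12011 kg·m².
Parallel axis theorem: I = I_cm + Md², so Md² = 1.238 − 0.12011 = 1.1179 kg·m².
d = √(1.1179 / 2.03) = 0.74208 m.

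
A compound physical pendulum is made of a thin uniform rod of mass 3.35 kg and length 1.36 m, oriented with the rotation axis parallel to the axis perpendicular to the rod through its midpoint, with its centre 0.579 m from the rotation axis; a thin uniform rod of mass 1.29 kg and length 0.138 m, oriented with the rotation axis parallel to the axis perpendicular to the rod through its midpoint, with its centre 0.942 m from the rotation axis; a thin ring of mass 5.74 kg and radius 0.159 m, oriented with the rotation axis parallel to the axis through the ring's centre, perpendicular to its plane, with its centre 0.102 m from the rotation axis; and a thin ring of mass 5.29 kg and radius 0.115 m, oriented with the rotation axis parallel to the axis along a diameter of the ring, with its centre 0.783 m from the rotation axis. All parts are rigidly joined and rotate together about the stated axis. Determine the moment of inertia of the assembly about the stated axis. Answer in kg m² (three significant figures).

6.27

Thin rod: I_cm = (1/12)ML² = (1/12)(3.35)(1.36)² = 0.51635 kg m²; centre at d = 0.579 m, so the parallel axis theorem gives I = 0.51635 + (3.35)(0.579)² = 1.6394 kg m².
Thin rod: I_cm = (1/12)ML² = (1/12)(1.29)(0.138)² = 0.0020472 kg m²; centre at d = 0.942 m, so the parallel axis theorem gives I = 0.0020472 + (1.29)(0.942)² = 1.1467 kg m².
Thin ring: I_cm = MR² = (5.74)(0.159)² = 0.14511 kg m²; centre at d = 0.102 m, so the parallel axis theorem gives I = 0.14511 + (5.74)(0.102)² = 0.20483 kg m².
Thin ring: I_cm = (1/2)MR² = (1/2)(5.29)(0.115)² = 0.03498 kg m²; centre at d = 0.783 m, so the parallel axis theorem gives I = 0.03498 + (5.29)(0.783)² = 3.2782 kg m².
Total I = 1.6394 + 1.1467 + 0.20483 + 3.2782 = 6.2692 kg m².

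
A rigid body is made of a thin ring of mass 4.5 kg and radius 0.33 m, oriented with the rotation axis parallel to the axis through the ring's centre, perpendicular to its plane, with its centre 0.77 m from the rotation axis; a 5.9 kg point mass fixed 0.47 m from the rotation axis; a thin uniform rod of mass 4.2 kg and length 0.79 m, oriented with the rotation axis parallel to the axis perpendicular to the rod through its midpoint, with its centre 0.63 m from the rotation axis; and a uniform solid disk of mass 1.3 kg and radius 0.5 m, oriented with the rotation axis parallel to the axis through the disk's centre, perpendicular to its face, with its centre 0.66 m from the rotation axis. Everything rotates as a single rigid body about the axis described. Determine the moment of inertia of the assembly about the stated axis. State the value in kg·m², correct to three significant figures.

7.08

Thin ring: I_cm = MR² = (4.5)(0.33)² = 0.49005 kg·m²; centre at d = 0.77 m, so the parallel axis theorem gives I = 0.49005 + (4.5)(0.77)² = 3.1581 kg·m².
Point mass: I_cm = 0; centre at d = 0.47 m, so the parallel axis theorem gives I = 0 + (5.9)(0.47)² = 1.3033 kg·m².
Thin rod: I_cm = (1/12)ML² = (1/12)(4.2)(0.79)² = 0.21844 kg·m²; centre at d = 0.63 m, so the parallel axis theorem gives I = 0.21844 + (4.2)(0.63)² = 1.8854 kg·m².
Solid disk: I_cm = (1/2)MR² = (1/2)(1.3)(0.5)² = 0.1625 kg·m²; centre at d = 0.66 m, so the parallel axis theorem gives I = 0.1625 + (1.3)(0.66)² = 0.72878 kg·m².
Total I = 3.1581 + 1.3033 + 1.8854 + 0.72878 = 7.0756 kg·m².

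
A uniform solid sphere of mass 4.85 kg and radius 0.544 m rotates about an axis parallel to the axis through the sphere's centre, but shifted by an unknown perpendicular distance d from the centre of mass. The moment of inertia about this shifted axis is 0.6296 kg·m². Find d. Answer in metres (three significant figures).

0.107

About the centre-of-mass axis, I_cm = (2/5)MR² = (2/5)(4.85)(0.544)² = 0.57412 kg·m².
Parallel axis theorem: I = I_cm + Md², so Md² = 0.6296 − 0.57412 = 0.055484 kg·m².
d = √(0.055484 / 4.85) = 0.10696 m.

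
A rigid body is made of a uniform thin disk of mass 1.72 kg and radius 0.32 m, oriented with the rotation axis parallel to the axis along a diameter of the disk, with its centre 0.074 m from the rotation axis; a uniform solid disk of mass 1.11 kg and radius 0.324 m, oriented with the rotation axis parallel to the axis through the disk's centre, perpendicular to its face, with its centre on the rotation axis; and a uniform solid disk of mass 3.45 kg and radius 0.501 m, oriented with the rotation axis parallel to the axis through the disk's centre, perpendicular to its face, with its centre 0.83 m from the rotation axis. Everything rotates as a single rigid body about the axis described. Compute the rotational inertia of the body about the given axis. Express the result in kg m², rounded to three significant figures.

2.92

Thin disk: I_cm = (1/4)MR² = (1/4)(1.72)(0.32)² = 0.044032 kg m²; centre at d = 0.074 m, so the parallel axis theorem gives I = 0.044032 + (1.72)(0.074)² = 0.053451 kg m².
Solid disk: I_cm = (1/2)MR² = (1/2)(1.11)(0.324)² = 0.058262 kg m²; axis through the centre, so I = 0.058262 kg m².
Solid disk: I_cm = (1/2)MR² = (1/2)(3.45)(0.501)² = 0.43298 kg m²; centre at d = 0.83 m, so the parallel axis theorem gives I = 0.43298 + (3.45)(0.83)² = 2.8097 kg m².
Total I = 0.053451 + 0.058262 + 2.8097 = 2.9214 kg m².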